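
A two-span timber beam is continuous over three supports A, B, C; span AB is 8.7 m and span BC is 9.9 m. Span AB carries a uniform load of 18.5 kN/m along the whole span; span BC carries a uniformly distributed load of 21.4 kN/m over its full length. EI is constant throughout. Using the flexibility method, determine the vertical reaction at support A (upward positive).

R_A = 55.02 kN

Release continuity at B by inserting a hinge; the redundant is the internal moment M_B. The primary structure is two simply-supported spans AB and BC.
Discontinuity in slope at B on the released structure — sum the simple-span end rotations:
  span AB: UDL 18.5: wL³/(24EI) = 507.6/EI
  span BC: UDL 21.4: wL³/(24EI) = 865.2/EI
  relative rotation θ_0 = (507.6 + 865.2)/EI = 1373/EI
A unit hogging moment at B produces rotation L₁/(3EI) + L₂/(3EI) = 6.2/EI.
Slope continuity at B: θ_0 = M_B·6.2/EI, so M_B = 1373/6.2 = 221.4 kN·m (hogging).
Span AB, ΣM about A with M_B applied at B: R_B^{AB}·8.7 = 700.1 + 221.4, so R_B^{AB} = 105.9 kN and R_A = 160.9 − 105.9 = 55.02 kN.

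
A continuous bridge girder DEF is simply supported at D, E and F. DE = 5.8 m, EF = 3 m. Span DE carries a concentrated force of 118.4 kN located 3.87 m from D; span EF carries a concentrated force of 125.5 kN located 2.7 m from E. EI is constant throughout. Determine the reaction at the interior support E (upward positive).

R_E = 137.1 kN

Take M_E as the redundant. Released structure: two simple spans DE and EF with a hinge at E.
Rotations at E on the released spans (each span's end-slope, ×1/EI):
  span DE: point load 118.4 at a = 3.87: Pab(L + a)/(6LEI) = 245.7/EI
  span EF: point load 125.5 at a = 2.7: Pab(L + b)/(6LEI) = 18.64/EI
  relative rotation θ_0 = (245.7 + 18.64)/EI = 264.4/EI
A unit hogging moment at E produces rotation L₁/(3EI) + L₂/(3EI) = 2.933/EI.
Slope continuity at E: θ_0 = M_E·2.933/EI, so M_E = 264.4/2.933 = 90.13 kN·m (hogging).
Span DE, ΣM about D with M_E applied at E: R_E^{DE}·5.8 = 458.2 + 90.13, so R_E^{DE} = 94.54 kN and R_D = 118.4 − 94.54 = 23.86 kN.
Span EF, ΣM about F: R_E^{EF}·3 = 37.65 + 90.13, so R_E^{EF} = 42.59 kN and R_F = 125.5 − 42.59 = 82.91 kN.
R_E = 94.54 + 42.59 = 137.1 kN.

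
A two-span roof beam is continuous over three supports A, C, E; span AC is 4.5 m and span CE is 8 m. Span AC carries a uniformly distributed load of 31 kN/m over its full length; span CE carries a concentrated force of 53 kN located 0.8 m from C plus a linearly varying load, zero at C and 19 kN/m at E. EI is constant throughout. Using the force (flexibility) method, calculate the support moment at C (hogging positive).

M_C = 96.85 kN·m

Release continuity at C by inserting a hinge; the redundant is the internal moment M_C. The primary structure is two simply-supported spans AC and CE.
Discontinuity in slope at C on the released structure — sum the simple-span end rotations:
  span AC: UDL 31: wL³/(24EI) = 117.7/EI
  span CE: point load 53 at a = 0.8: Pab(L + b)/(6LEI) = 96.67/EI
  span CE: triangular load, peak 19: 7w₀L³/(360EI) = 189.2/EI
  relative rotation θ_0 = (117.7 + 285.8)/EI = 403.5/EI
A unit hogging moment at C produces rotation L₁/(3EI) + L₂/(3EI) = 4.167/EI.
Slope continuity at C: θ_0 = M_C·4.167/EI, so M_C = 403.5/4.167 = 96.85 kN·m (hogging).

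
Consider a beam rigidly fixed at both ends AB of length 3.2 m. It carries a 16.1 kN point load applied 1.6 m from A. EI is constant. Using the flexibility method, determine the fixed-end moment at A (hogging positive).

M_A = 6.44 kN·m

Take the two fixed-end moments M_A, M_B as redundants; the released structure is the simple span AB.
On the primary (simply-supported) span, the end slopes from the loading are:
  at A: point load 16.1 at a = 1.6: Pab(L + b)/(6LEI) = 10.3/EI
  at B: point load 16.1 at a = 1.6: Pab(L + a)/(6LEI) = 10.3/EI
  θ_A0 = 10.3/EI,  θ_B0 = 10.3/EI
Flexibility coefficients: a unit moment at one end gives L/(3EI) there and L/(6EI) at the far end, so f₁₁ = f₂₂ = 1.067/EI and f₁₂ = f₂₁ = 0.5333/EI.
Compatibility — zero rotation at each built-in end:
  1.067 M_A + 0.5333 M_B = 10.3
  0.5333 M_A + 1.067 M_B = 10.3
Solving the pair gives M_A = 6.44 kN·m and M_B = 6.44 kN·m (hogging).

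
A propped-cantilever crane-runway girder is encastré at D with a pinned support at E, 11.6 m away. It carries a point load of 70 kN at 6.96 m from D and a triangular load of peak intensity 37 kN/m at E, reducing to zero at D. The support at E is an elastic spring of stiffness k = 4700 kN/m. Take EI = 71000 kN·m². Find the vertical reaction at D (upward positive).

R_D = 140.5 kN

Release the roller at E. Primary structure: cantilever fixed at D.
Free-end deflection of the primary structure under the applied loading (downward +):
  point load 70 at a = 6.96: Pa²(3L − a)/(6EI) = 15734/EI
  triangular load, peak 37 at the free end: 11w₀L⁴/(120EI) = 61411/EI
  δ_0 = 77145/EI
Flexibility coefficient — unit upward force at E: δ_{EE} = L³/(3EI) = 520.3/EI.
With EI = 71000 kN·m²: δ_0 = 1.0865 m and δ_{EE} = 0.007328 m/kN.
Compatibility — the spring shortens by R_E/k under the reaction it provides: δ_0 − R_E·δ_{EE} = R_E/k. With 1/k = 0.000213 m/kN, R_E = δ_0 / (δ_{EE} + 1/k) = 1.0865 / (0.007328 + 0.000213) = 144.1 kN.
Vertical equilibrium: R_D = ΣP − R_E = 284.6 − 144.1 = 140.5 kN.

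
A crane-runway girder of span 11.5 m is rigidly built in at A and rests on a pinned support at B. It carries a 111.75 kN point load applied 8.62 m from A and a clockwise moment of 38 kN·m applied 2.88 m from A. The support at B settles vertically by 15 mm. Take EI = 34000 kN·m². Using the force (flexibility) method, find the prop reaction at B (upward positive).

R_B = 71.81 kN

Remove the prop at B; the released (primary) structure is a cantilever built in at A.
Primary-structure tip deflection at B by superposition:
  point load 111.75 at a = 8.62: Pa²(3L − a)/(6EI) = 35816/EI
  clockwise couple 38 at a = 2.88: M₀a(2L − a)/(2EI) = 1101/EI
  δ_0 = 36917/EI
Flexibility coefficient — unit upward force at B: δ_{BB} = L³/(3EI) = 507/EI.
With EI = 34000 kN·m²: δ_0 = 1.0858 m and δ_{BB} = 0.014911 m/kN.
Compatibility — the beam at B must follow the support down by 0.015 m: δ_0 − R_B·δ_{BB} = 0.015, so R_B = (1.0858 − 0.015)/0.014911 = 71.81 kN.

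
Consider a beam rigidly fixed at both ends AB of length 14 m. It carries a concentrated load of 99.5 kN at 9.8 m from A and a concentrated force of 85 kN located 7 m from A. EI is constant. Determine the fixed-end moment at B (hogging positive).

M_B = 353.5 kN·m

Release both end moments; the primary structure is a simply-supported span AB with redundants M_A and M_B.
On the primary (simply-supported) span, the end slopes from the loading are:
  at A: point load 99.5 at a = 9.8: Pab(L + b)/(6LEI) = 887.3/EI
  at B: point load 99.5 at a = 9.8: Pab(L + a)/(6LEI) = 1160/EI
  at A: point load 85 at a = 7: Pab(L + b)/(6LEI) = 1041/EI
  at B: point load 85 at a = 7: Pab(L + a)/(6LEI) = 1041/EI
  θ_A0 = 1929/EI,  θ_B0 = 2202/EI
Flexibility coefficients: a unit moment at one end gives L/(3EI) there and L/(6EI) at the far end, so f₁₁ = f₂₂ = 4.667/EI and f₁₂ = f₂₁ = 2.333/EI.
Compatibility — zero rotation at each built-in end:
  4.667 M_A + 2.333 M_B = 1929
  2.333 M_A + 4.667 M_B = 2202
Solving the pair gives M_A = 236.5 kN·m and M_B = 353.5 kN·m (hogging).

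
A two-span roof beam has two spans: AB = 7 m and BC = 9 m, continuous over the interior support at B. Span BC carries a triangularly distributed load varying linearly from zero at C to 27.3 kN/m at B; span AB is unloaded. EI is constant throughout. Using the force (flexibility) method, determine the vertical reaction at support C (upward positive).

R_C = 31.74 kN

Release continuity at B by inserting a hinge; the redundant is the internal moment M_B. The primary structure is two simply-supported spans AB and BC.
Discontinuity in slope at B on the released structure — sum the simple-span end rotations:
  span BC: triangular load, peak 27.3: w₀L³/(45EI) = 442.3/EI
  relative rotation θ_0 = (0 + 442.3)/EI = 442.3/EI
A unit hogging moment at B produces rotation L₁/(3EI) + L₂/(3EI) = 5.333/EI.
Compatibility: M_B·(L₁+L₂)/(3EI) = θ_0, giving M_B = 82.92 kN·m (hogging).
Span BC, ΣM about C: R_B^{BC}·9 = 737.1 + 82.92, so R_B^{BC} = 91.11 kN and R_C = 122.8 − 91.11 = 31.74 kN.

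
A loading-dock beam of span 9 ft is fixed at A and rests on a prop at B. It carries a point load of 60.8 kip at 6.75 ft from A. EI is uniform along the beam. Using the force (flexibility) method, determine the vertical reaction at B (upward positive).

Choose R_B as the redundant. The primary structure is the cantilever fixed at A.
Deflection at B on the released cantilever, summing each load's contribution:
  point load 60.8 at a = 6.75: Pa²(3L − a)/(6EI) = 9349/EI
Tip deflection under a unit load at B: L³/(3EI) = 243/EI.
Compatibility at B: δ_0 − R_B·δ_{BB} = 0, so R_B = 9349/243 = 38.48 kip.

R_B = 38.48 kip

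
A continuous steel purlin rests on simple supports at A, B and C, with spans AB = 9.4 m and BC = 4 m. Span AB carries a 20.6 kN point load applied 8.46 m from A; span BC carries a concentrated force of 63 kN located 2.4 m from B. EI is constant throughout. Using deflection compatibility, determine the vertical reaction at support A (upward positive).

Release continuity at B by inserting a hinge; the redundant is the internal moment M_B. The primary structure is two simply-supported spans AB and BC.
End slopes at the hinge B, treating each span as simply supported:
  span AB: point load 20.6 at a = 8.46: Pab(L + a)/(6LEI) = 51.88/EI
  span BC: point load 63 at a = 2.4: Pab(L + b)/(6LEI) = 56.45/EI
  relative rotation θ_0 = (51.88 + 56.45)/EI = 108.3/EI
A unit hogging moment at B produces rotation L₁/(3EI) + L₂/(3EI) = 4.467/EI.
Slope continuity at B: θ_0 = M_B·4.467/EI, so M_B = 108.3/4.467 = 24.25 kN·m (hogging).
Span AB, ΣM about A with M_B applied at B: R_B^{AB}·9.4 = 174.3 + 24.25, so R_B^{AB} = 21.12 kN and R_A = 20.6 − 21.12 = -0.52 kN.

R_A = -0.52 kN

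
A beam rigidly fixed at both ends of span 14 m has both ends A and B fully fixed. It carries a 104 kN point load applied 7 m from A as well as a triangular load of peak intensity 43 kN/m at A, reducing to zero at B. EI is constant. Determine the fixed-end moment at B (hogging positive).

Release both end moments; the primary structure is a simply-supported span AB with redundants M_A and M_B.
End rotations of the released simple span under the applied load (×1/EI):
  at A: point load 104 at a = 7: Pab(L + b)/(6LEI) = 1274/EI
  at B: point load 104 at a = 7: Pab(L + a)/(6LEI) = 1274/EI
  at A: triangular load, peak 43: w₀L³/(45EI) = 2622/EI
  at B: triangular load, peak 43: 7w₀L³/(360EI) = 2294/EI
  θ_A0 = 3896/EI,  θ_B0 = 3568/EI
Flexibility coefficients: a unit moment at one end gives L/(3EI) there and L/(6EI) at the far end, so f₁₁ = f₂₂ = 4.667/EI and f₁₂ = f₂₁ = 2.333/EI.
Compatibility — zero rotation at each built-in end:
  4.667 M_A + 2.333 M_B = 3896
  2.333 M_A + 4.667 M_B = 3568
Solving the pair gives M_A = 603.4 kN·m and M_B = 462.9 kN·m (hogging).

M_B = 462.9 kN·m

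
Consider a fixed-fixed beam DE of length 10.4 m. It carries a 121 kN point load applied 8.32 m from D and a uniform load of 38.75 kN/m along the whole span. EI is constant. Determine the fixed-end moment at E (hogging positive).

M_E = 510.3 kN·m

Take the two fixed-end moments M_D, M_E as redundants; the released structure is the simple span DE.
End rotations of the released simple span under the applied load (×1/EI):
  at D: point load 121 at a = 8.32: Pab(L + b)/(6LEI) = 418.8/EI
  at E: point load 121 at a = 8.32: Pab(L + a)/(6LEI) = 628.2/EI
  at D: UDL 38.75: wL³/(24EI) = 1816/EI
  at E: UDL 38.75: wL³/(24EI) = 1816/EI
  θ_D0 = 2235/EI,  θ_E0 = 2444/EI
Flexibility coefficients: a unit moment at one end gives L/(3EI) there and L/(6EI) at the far end, so f₁₁ = f₂₂ = 3.467/EI and f₁₂ = f₂₁ = 1.733/EI.
Compatibility — zero rotation at each built-in end:
  3.467 M_D + 1.733 M_E = 2235
  1.733 M_D + 3.467 M_E = 2444
Solving the pair gives M_D = 389.5 kN·m and M_E = 510.3 kN·m (hogging).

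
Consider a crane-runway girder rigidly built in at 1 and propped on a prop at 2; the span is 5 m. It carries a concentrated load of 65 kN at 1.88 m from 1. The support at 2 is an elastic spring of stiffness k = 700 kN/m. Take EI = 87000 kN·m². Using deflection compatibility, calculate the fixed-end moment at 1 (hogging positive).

M_1 = 107.1 kN·m

Release the roller at 2. Primary structure: cantilever fixed at 1.
Downward deflection at the released point 2 due to the loads:
  point load 65 at a = 1.88: Pa²(3L − a)/(6EI) = 502.4/EI
Flexibility coefficient — unit upward force at 2: δ_{22} = L³/(3EI) = 41.67/EI.
With EI = 87000 kN·m²: δ_0 = 0.005774 m and δ_{22} = 0.000479 m/kN.
Compatibility — the spring shortens by R_2/k under the reaction it provides: δ_0 − R_2·δ_{22} = R_2/k. With 1/k = 0.001429 m/kN, R_2 = δ_0 / (δ_{22} + 1/k) = 0.005774 / (0.000479 + 0.001429) = 3.027 kN.
Moment equilibrium about 1: M_1 = Σ(load moments about 1) − R_2·L = 122.2 − 3.027×5 = 107.1 kN·m.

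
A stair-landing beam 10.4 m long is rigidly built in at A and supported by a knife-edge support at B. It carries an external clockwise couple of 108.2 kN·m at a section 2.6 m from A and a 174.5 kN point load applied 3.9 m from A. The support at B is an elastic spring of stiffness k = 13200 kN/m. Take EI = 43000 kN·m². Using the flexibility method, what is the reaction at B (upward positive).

Choose R_B as the redundant. The primary structure is the cantilever fixed at A.
Free-end deflection of the primary structure under the applied loading (downward +):
  clockwise couple 108.2 at a = 2.6: M₀a(2L − a)/(2EI) = 2560/EI
  point load 174.5 at a = 3.9: Pa²(3L − a)/(6EI) = 12076/EI
  δ_0 = 14636/EI
Flexibility coefficient — unit upward force at B: δ_{BB} = L³/(3EI) = 375/EI.
With EI = 43000 kN·m²: δ_0 = 0.34038 m and δ_{BB} = 0.00872 m/kN.
Compatibility — the spring shortens by R_B/k under the reaction it provides: δ_0 − R_B·δ_{BB} = R_B/k. With 1/k = 0.000076 m/kN, R_B = δ_0 / (δ_{BB} + 1/k) = 0.34038 / (0.00872 + 0.000076) = 38.7 kN.

R_B = 38.7 kN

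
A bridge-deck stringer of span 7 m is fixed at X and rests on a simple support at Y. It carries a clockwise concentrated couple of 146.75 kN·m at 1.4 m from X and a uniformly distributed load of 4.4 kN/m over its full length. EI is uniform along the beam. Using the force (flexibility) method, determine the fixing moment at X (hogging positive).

M_X = 94.45 kN·m

Release the roller at Y. Primary structure: cantilever fixed at X.
Deflection at Y on the released cantilever, summing each load's contribution:
  clockwise couple 146.75 at a = 1.4: M₀a(2L − a)/(2EI) = 1294/EI
  UDL 4.4: wL⁴/(8EI) = 1321/EI
  δ_0 = 2615/EI
Flexibility coefficient — unit upward force at Y: δ_{YY} = L³/(3EI) = 114.3/EI.
Compatibility at Y: δ_0 − R_Y·δ_{YY} = 0, so R_Y = 2615/114.3 = 22.87 kN.
Moment equilibrium about X: M_X = Σ(load moments about X) − R_Y·L = 254.6 − 22.87×7 = 94.45 kN·m.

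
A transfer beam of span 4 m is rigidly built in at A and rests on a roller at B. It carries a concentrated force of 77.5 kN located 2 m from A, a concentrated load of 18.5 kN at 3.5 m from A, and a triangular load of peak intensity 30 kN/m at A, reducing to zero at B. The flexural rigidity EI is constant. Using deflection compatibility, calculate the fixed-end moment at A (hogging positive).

Take the reaction at B as the redundant and release it; the primary structure is a cantilever fixed at A.
Primary-structure tip deflection at B by superposition:
  point load 77.5 at a = 2: Pa²(3L − a)/(6EI) = 516.7/EI
  point load 18.5 at a = 3.5: Pa²(3L − a)/(6EI) = 321.1/EI
  triangular load, peak 30 at the fixed end: w₀L⁴/(30EI) = 256/EI
  δ_0 = 1094/EI
Tip deflection under a unit load at B: L³/(3EI) = 21.33/EI.
The prop prevents deflection at B: R_B = δ_0/δ_{BB} = 1094/21.33 = 51.27 kN.
Moment equilibrium about A: M_A = Σ(load moments about A) − R_B·L = 299.8 − 51.27×4 = 94.68 kN·m.

M_A = 94.68 kN·m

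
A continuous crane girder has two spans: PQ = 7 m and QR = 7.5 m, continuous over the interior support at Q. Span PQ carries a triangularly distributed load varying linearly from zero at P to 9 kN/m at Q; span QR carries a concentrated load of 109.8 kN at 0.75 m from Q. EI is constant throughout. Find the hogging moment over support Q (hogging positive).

M_Q = 50.61 kN·m

Release continuity at Q by inserting a hinge; the redundant is the internal moment M_Q. The primary structure is two simply-supported spans PQ and QR.
End slopes at the hinge Q, treating each span as simply supported:
  span PQ: triangular load, peak 9: w₀L³/(45EI) = 68.6/EI
  span QR: point load 109.8 at a = 0.75: Pab(L + b)/(6LEI) = 176/EI
  relative rotation θ_0 = (68.6 + 176)/EI = 244.6/EI
A unit hogging moment at Q produces rotation L₁/(3EI) + L₂/(3EI) = 4.833/EI.
Compatibility: M_Q·(L₁+L₂)/(3EI) = θ_0, giving M_Q = 50.61 kN·m (hogging).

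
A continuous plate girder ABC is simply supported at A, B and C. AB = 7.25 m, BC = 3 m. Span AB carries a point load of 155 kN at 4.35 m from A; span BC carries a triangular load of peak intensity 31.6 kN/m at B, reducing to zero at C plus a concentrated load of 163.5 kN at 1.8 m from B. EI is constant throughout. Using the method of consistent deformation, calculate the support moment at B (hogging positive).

M_B = 182.3 kN·m

Insert a hinge at B; M_B is the redundant, and each span becomes simply supported.
Rotations at B on the released spans (each span's end-slope, ×1/EI):
  span AB: point load 155 at a = 4.35: Pab(L + a)/(6LEI) = 521.4/EI
  span BC: triangular load, peak 31.6: w₀L³/(45EI) = 18.96/EI
  span BC: point load 163.5 at a = 1.8: Pab(L + b)/(6LEI) = 82.4/EI
  relative rotation θ_0 = (521.4 + 101.4)/EI = 622.8/EI
A unit hogging moment at B produces rotation L₁/(3EI) + L₂/(3EI) = 3.417/EI.
Slope continuity at B: θ_0 = M_B·3.417/EI, so M_B = 622.8/3.417 = 182.3 kN·m (hogging).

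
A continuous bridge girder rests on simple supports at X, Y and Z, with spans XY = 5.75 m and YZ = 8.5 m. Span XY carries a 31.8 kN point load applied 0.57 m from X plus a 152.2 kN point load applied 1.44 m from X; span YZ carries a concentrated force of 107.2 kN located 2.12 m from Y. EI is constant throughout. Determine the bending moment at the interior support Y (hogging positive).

M_Y = 134.1 kN·m

Release continuity at Y by inserting a hinge; the redundant is the internal moment M_Y. The primary structure is two simply-supported spans XY and YZ.
Rotations at Y on the released spans (each span's end-slope, ×1/EI):
  span XY: point load 31.8 at a = 0.57: Pab(L + a)/(6LEI) = 17.2/EI
  span XY: point load 152.2 at a = 1.44: Pab(L + a)/(6LEI) = 196.9/EI
  span YZ: point load 107.2 at a = 2.12: Pab(L + b)/(6LEI) = 423/EI
  relative rotation θ_0 = (214.1 + 423)/EI = 637.1/EI
A unit hogging moment at Y produces rotation L₁/(3EI) + L₂/(3EI) = 4.75/EI.
Slope continuity at Y: θ_0 = M_Y·4.75/EI, so M_Y = 637.1/4.75 = 134.1 kN·m (hogging).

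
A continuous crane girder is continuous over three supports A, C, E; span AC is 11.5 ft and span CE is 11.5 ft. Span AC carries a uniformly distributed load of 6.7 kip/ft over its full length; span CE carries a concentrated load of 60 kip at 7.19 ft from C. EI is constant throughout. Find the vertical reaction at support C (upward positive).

R_C = 80.31 kip

Insert a hinge at C; M_C is the redundant, and each span becomes simply supported.
Discontinuity in slope at C on the released structure — sum the simple-span end rotations:
  span AC: UDL 6.7: wL³/(24EI) = 424.6/EI
  span CE: point load 60 at a = 7.19: Pab(L + b)/(6LEI) = 426/EI
  relative rotation θ_0 = (424.6 + 426)/EI = 850.6/EI
A unit hogging moment at C produces rotation L₁/(3EI) + L₂/(3EI) = 7.667/EI.
Slope continuity at C: θ_0 = M_C·7.667/EI, so M_C = 850.6/7.667 = 110.9 kip·ft (hogging).
Span AC, ΣM about A with M_C applied at C: R_C^{AC}·11.5 = 443 + 110.9, so R_C^{AC} = 48.17 kip and R_A = 77.05 − 48.17 = 28.88 kip.
Span CE, ΣM about E: R_C^{CE}·11.5 = 258.6 + 110.9, so R_C^{CE} = 32.13 kip and R_E = 60 − 32.13 = 27.87 kip.
R_C = 48.17 + 32.13 = 80.31 kip.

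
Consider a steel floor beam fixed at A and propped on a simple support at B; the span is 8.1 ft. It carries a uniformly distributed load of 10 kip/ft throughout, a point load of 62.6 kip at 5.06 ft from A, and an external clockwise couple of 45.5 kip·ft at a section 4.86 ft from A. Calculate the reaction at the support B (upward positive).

Release the roller at B. Primary structure: cantilever fixed at A.
Primary-structure tip deflection at B by superposition:
  UDL 10: wL⁴/(8EI) = 5381/EI
  point load 62.6 at a = 5.06: Pa²(3L − a)/(6EI) = 5140/EI
  clockwise couple 45.5 at a = 4.86: M₀a(2L − a)/(2EI) = 1254/EI
  δ_0 = 11774/EI
Flexibility coefficient — unit upward force at B: δ_{BB} = L³/(3EI) = 177.1/EI.
The prop prevents deflection at B: R_B = δ_0/δ_{BB} = 11774/177.1 = 66.47 kip.

R_B = 66.47 kip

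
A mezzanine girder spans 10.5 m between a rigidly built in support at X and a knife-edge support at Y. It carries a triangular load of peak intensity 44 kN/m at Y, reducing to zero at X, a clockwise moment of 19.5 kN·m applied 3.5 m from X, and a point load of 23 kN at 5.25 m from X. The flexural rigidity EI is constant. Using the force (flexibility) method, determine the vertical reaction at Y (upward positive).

Remove the prop at Y; the released (primary) structure is a cantilever built in at X.
Primary-structure tip deflection at Y by superposition:
  triangular load, peak 44 at the free end: 11w₀L⁴/(120EI) = 49025/EI
  clockwise couple 19.5 at a = 3.5: M₀a(2L − a)/(2EI) = 597.2/EI
  point load 23 at a = 5.25: Pa²(3L − a)/(6EI) = 2773/EI
  δ_0 = 52396/EI
Flexibility coefficient — unit upward force at Y: δ_{YY} = L³/(3EI) = 385.9/EI.
The prop prevents deflection at Y: R_Y = δ_0/δ_{YY} = 52396/385.9 = 135.8 kN.

R_Y = 135.8 kN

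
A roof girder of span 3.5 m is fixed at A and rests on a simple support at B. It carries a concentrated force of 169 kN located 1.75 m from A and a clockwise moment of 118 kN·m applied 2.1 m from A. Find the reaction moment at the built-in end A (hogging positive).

Remove the prop at B; the released (primary) structure is a cantilever built in at A.
Free-end deflection of the primary structure under the applied loading (downward +):
  point load 169 at a = 1.75: Pa²(3L − a)/(6EI) = 754.8/EI
  clockwise couple 118 at a = 2.1: M₀a(2L − a)/(2EI) = 607.1/EI
  δ_0 = 1362/EI
Tip deflection under a unit load at B: L³/(3EI) = 14.29/EI.
Compatibility at B: δ_0 − R_B·δ_{BB} = 0, so R_B = 1362/14.29 = 95.29 kN.
Moment equilibrium about A: M_A = Σ(load moments about A) − R_B·L = 413.8 − 95.29×3.5 = 80.23 kN·m.

M_A = 80.23 kN·m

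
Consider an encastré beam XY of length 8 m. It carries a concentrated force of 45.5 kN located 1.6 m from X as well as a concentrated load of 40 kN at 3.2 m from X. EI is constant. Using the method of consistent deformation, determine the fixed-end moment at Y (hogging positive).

Take the two fixed-end moments M_X, M_Y as redundants; the released structure is the simple span XY.
On the primary (simply-supported) span, the end slopes from the loading are:
  at X: point load 45.5 at a = 1.6: Pab(L + b)/(6LEI) = 139.8/EI
  at Y: point load 45.5 at a = 1.6: Pab(L + a)/(6LEI) = 93.18/EI
  at X: point load 40 at a = 3.2: Pab(L + b)/(6LEI) = 163.8/EI
  at Y: point load 40 at a = 3.2: Pab(L + a)/(6LEI) = 143.4/EI
  θ_X0 = 303.6/EI,  θ_Y0 = 236.5/EI
Flexibility coefficients: a unit moment at one end gives L/(3EI) there and L/(6EI) at the far end, so f₁₁ = f₂₂ = 2.667/EI and f₁₂ = f₂₁ = 1.333/EI.
Compatibility — zero rotation at each built-in end:
  2.667 M_X + 1.333 M_Y = 303.6
  1.333 M_X + 2.667 M_Y = 236.5
Solving the pair gives M_X = 92.67 kN·m and M_Y = 42.37 kN·m (hogging).

M_Y = 42.37 kN·m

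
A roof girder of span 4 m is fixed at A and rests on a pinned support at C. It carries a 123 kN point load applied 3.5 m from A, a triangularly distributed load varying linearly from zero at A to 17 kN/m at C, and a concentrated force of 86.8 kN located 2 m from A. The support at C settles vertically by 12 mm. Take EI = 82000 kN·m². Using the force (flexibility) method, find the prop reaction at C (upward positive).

Remove the prop at C; the released (primary) structure is a cantilever built in at A.
Deflection at C on the released cantilever, summing each load's contribution:
  point load 123 at a = 3.5: Pa²(3L − a)/(6EI) = 2135/EI
  triangular load, peak 17 at the free end: 11w₀L⁴/(120EI) = 398.9/EI
  point load 86.8 at a = 2: Pa²(3L − a)/(6EI) = 578.7/EI
  δ_0 = 3112/EI
Tip deflection under a unit load at C: L³/(3EI) = 21.33/EI.
With EI = 82000 kN·m²: δ_0 = 0.037953 m and δ_{CC} = 0.00026 m/kN.
Compatibility — the beam at C must follow the support down by 0.012 m: δ_0 − R_C·δ_{CC} = 0.012, so R_C = (0.037953 − 0.012)/0.00026 = 99.76 kN.

R_C = 99.76 kN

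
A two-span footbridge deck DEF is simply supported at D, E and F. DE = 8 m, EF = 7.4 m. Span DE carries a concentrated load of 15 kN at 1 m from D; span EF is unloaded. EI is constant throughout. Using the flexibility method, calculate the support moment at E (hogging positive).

Release continuity at E by inserting a hinge; the redundant is the internal moment M_E. The primary structure is two simply-supported spans DE and EF.
End slopes at the hinge E, treating each span as simply supported:
  span DE: point load 15 at a = 1: Pab(L + a)/(6LEI) = 19.69/EI
  relative rotation θ_0 = (19.69 + 0)/EI = 19.69/EI
A unit hogging moment at E produces rotation L₁/(3EI) + L₂/(3EI) = 5.133/EI.
Slope continuity at E: θ_0 = M_E·5.133/EI, so M_E = 19.69/5.133 = 3.835 kN·m (hogging).

M_E = 3.835 kN·m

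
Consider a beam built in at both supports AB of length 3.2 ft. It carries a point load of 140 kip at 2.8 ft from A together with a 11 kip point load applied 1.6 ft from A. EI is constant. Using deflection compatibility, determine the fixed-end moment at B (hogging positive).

Take the two fixed-end moments M_A, M_B as redundants; the released structure is the simple span AB.
End rotations of the released simple span under the applied load (×1/EI):
  at A: point load 140 at a = 2.8: Pab(L + b)/(6LEI) = 29.4/EI
  at B: point load 140 at a = 2.8: Pab(L + a)/(6LEI) = 49/EI
  at A: point load 11 at a = 1.6: Pab(L + b)/(6LEI) = 7.04/EI
  at B: point load 11 at a = 1.6: Pab(L + a)/(6LEI) = 7.04/EI
  θ_A0 = 36.44/EI,  θ_B0 = 56.04/EI
Flexibility coefficients: a unit moment at one end gives L/(3EI) there and L/(6EI) at the far end, so f₁₁ = f₂₂ = 1.067/EI and f₁₂ = f₂₁ = 0.5333/EI.
Compatibility — zero rotation at each built-in end:
  1.067 M_A + 0.5333 M_B = 36.44
  0.5333 M_A + 1.067 M_B = 56.04
Solving the pair gives M_A = 10.53 kip·ft and M_B = 47.27 kip·ft (hogging).

M_B = 47.27 kip·ft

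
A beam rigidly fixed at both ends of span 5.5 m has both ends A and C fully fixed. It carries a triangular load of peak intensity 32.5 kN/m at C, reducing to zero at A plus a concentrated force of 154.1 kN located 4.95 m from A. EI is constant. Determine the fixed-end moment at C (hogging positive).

Take the two fixed-end moments M_A, M_C as redundants; the released structure is the simple span AC.
Simple-span end rotations at A and C under the given loads:
  at A: triangular load, peak 32.5: 7w₀L³/(360EI) = 105.1/EI
  at C: triangular load, peak 32.5: w₀L³/(45EI) = 120.2/EI
  at A: point load 154.1 at a = 4.95: Pab(L + b)/(6LEI) = 76.92/EI
  at C: point load 154.1 at a = 4.95: Pab(L + a)/(6LEI) = 132.9/EI
  θ_A0 = 182.1/EI,  θ_C0 = 253/EI
Flexibility coefficients: a unit moment at one end gives L/(3EI) there and L/(6EI) at the far end, so f₁₁ = f₂₂ = 1.833/EI and f₁₂ = f₂₁ = 0.9167/EI.
Compatibility — zero rotation at each built-in end:
  1.833 M_A + 0.9167 M_C = 182.1
  0.9167 M_A + 1.833 M_C = 253
Solving the pair gives M_A = 40.4 kN·m and M_C = 117.8 kN·m (hogging).

M_C = 117.8 kN·m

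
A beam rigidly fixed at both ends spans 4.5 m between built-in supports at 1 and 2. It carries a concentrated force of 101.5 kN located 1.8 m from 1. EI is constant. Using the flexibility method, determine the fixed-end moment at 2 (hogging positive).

M_2 = 43.85 kN·m

Take the two fixed-end moments M_1, M_2 as redundants; the released structure is the simple span 12.
Simple-span end rotations at 1 and 2 under the given loads:
  at 1: point load 101.5 at a = 1.8: Pab(L + b)/(6LEI) = 131.5/EI
  at 2: point load 101.5 at a = 1.8: Pab(L + a)/(6LEI) = 115.1/EI
  θ_10 = 131.5/EI,  θ_20 = 115.1/EI
Flexibility coefficients: a unit moment at one end gives L/(3EI) there and L/(6EI) at the far end, so f₁₁ = f₂₂ = 1.5/EI and f₁₂ = f₂₁ = 0.75/EI.
Compatibility — zero rotation at each built-in end:
  1.5 M_1 + 0.75 M_2 = 131.5
  0.75 M_1 + 1.5 M_2 = 115.1
Solving the pair gives M_1 = 65.77 kN·m and M_2 = 43.85 kN·m (hogging).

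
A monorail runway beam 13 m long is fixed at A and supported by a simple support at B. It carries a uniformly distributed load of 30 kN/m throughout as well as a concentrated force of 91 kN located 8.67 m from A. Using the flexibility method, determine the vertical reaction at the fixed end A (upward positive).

Remove the prop at B; the released (primary) structure is a cantilever built in at A.
Free-end deflection of the primary structure under the applied loading (downward +):
  UDL 30: wL⁴/(8EI) = 107104/EI
  point load 91 at a = 8.67: Pa²(3L − a)/(6EI) = 34578/EI
  δ_0 = 141682/EI
Tip deflection under a unit load at B: L³/(3EI) = 732.3/EI.
Compatibility at B: δ_0 − R_B·δ_{BB} = 0, so R_B = 141682/732.3 = 193.5 kN.
Vertical equilibrium: R_A = ΣP − R_B = 481 − 193.5 = 287.5 kN.

R_A = 287.5 kN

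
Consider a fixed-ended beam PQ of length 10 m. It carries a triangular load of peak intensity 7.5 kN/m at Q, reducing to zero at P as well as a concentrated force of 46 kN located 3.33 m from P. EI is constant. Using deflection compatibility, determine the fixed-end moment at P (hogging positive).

Release both end moments; the primary structure is a simply-supported span PQ with redundants M_P and M_Q.
End rotations of the released simple span under the applied load (×1/EI):
  at P: triangular load, peak 7.5: 7w₀L³/(360EI) = 145.8/EI
  at Q: triangular load, peak 7.5: w₀L³/(45EI) = 166.7/EI
  at P: point load 46 at a = 3.33: Pab(L + b)/(6LEI) = 283.9/EI
  at Q: point load 46 at a = 3.33: Pab(L + a)/(6LEI) = 227/EI
  θ_P0 = 429.7/EI,  θ_Q0 = 393.7/EI
Flexibility coefficients: a unit moment at one end gives L/(3EI) there and L/(6EI) at the far end, so f₁₁ = f₂₂ = 3.333/EI and f₁₂ = f₂₁ = 1.667/EI.
Compatibility — zero rotation at each built-in end:
  3.333 M_P + 1.667 M_Q = 429.7
  1.667 M_P + 3.333 M_Q = 393.7
Solving the pair gives M_P = 93.15 kN·m and M_Q = 71.52 kN·m (hogging).

M_P = 93.15 kN·m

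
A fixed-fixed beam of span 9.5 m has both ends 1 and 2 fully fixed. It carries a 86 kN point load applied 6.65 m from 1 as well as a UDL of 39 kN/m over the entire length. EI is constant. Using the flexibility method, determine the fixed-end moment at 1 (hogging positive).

M_1 = 344.8 kN·m

Release both end moments; the primary structure is a simply-supported span 12 with redundants M_1 and M_2.
Simple-span end rotations at 1 and 2 under the given loads:
  at 1: point load 86 at a = 6.65: Pab(L + b)/(6LEI) = 353.1/EI
  at 2: point load 86 at a = 6.65: Pab(L + a)/(6LEI) = 461.8/EI
  at 1: UDL 39: wL³/(24EI) = 1393/EI
  at 2: UDL 39: wL³/(24EI) = 1393/EI
  θ_10 = 1746/EI,  θ_20 = 1855/EI
Flexibility coefficients: a unit moment at one end gives L/(3EI) there and L/(6EI) at the far end, so f₁₁ = f₂₂ = 3.167/EI and f₁₂ = f₂₁ = 1.583/EI.
Compatibility — zero rotation at each built-in end:
  3.167 M_1 + 1.583 M_2 = 1746
  1.583 M_1 + 3.167 M_2 = 1855
Solving the pair gives M_1 = 344.8 kN·m and M_2 = 413.4 kN·m (hogging).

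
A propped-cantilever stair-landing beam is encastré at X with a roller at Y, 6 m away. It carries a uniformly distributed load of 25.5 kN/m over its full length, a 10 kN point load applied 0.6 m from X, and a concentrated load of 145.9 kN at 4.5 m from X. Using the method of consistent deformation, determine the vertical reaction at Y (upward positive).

Take the reaction at Y as the redundant and release it; the primary structure is a cantilever fixed at X.
Downward deflection at the released point Y due to the loads:
  UDL 25.5: wL⁴/(8EI) = 4131/EI
  point load 10 at a = 0.6: Pa²(3L − a)/(6EI) = 10.44/EI
  point load 145.9 at a = 4.5: Pa²(3L − a)/(6EI) = 6648/EI
  δ_0 = 10789/EI
Tip deflection under a unit load at Y: L³/(3EI) = 72/EI.
The prop prevents deflection at Y: R_Y = δ_0/δ_{YY} = 10789/72 = 149.8 kN.

R_Y = 149.8 kN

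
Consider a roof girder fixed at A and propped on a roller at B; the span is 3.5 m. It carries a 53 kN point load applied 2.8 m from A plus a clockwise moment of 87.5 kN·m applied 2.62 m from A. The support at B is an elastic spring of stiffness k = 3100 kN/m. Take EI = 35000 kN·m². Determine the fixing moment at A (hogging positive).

M_A = 94.25 kN·m

Remove the prop at B; the released (primary) structure is a cantilever built in at A.
Free-end deflection of the primary structure under the applied loading (downward +):
  point load 53 at a = 2.8: Pa²(3L − a)/(6EI) = 533.3/EI
  clockwise couple 87.5 at a = 2.62: M₀a(2L − a)/(2EI) = 502.1/EI
  δ_0 = 1035/EI
Flexibility coefficient — unit upward force at B: δ_{BB} = L³/(3EI) = 14.29/EI.
With EI = 35000 kN·m²: δ_0 = 0.02958 m and δ_{BB} = 0.000408 m/kN.
Compatibility — the spring shortens by R_B/k under the reaction it provides: δ_0 − R_B·δ_{BB} = R_B/k. With 1/k = 0.000323 m/kN, R_B = δ_0 / (δ_{BB} + 1/k) = 0.02958 / (0.000408 + 0.000323) = 40.47 kN.
Moment equilibrium about A: M_A = Σ(load moments about A) − R_B·L = 235.9 − 40.47×3.5 = 94.25 kN·m.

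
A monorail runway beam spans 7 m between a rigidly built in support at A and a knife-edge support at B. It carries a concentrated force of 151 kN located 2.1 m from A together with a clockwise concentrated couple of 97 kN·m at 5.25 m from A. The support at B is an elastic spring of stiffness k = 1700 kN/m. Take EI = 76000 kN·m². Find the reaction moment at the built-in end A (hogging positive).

M_A = 223.7 kN·m

Choose R_B as the redundant. The primary structure is the cantilever fixed at A.
Downward deflection at the released point B due to the loads:
  point load 151 at a = 2.1: Pa²(3L − a)/(6EI) = 2098/EI
  clockwise couple 97 at a = 5.25: M₀a(2L − a)/(2EI) = 2228/EI
  δ_0 = 4326/EI
Tip deflection under a unit load at B: L³/(3EI) = 114.3/EI.
With EI = 76000 kN·m²: δ_0 = 0.056916 m and δ_{BB} = 0.001504 m/kN.
Compatibility — the spring shortens by R_B/k under the reaction it provides: δ_0 − R_B·δ_{BB} = R_B/k. With 1/k = 0.000588 m/kN, R_B = δ_0 / (δ_{BB} + 1/k) = 0.056916 / (0.001504 + 0.000588) = 27.2 kN.
Moment equilibrium about A: M_A = Σ(load moments about A) − R_B·L = 414.1 − 27.2×7 = 223.7 kN·m.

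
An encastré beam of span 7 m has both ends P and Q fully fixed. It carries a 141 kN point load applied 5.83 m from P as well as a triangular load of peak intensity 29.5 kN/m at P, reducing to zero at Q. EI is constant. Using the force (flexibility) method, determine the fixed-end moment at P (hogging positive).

M_P = 95.24 kN·m

Take the two fixed-end moments M_P, M_Q as redundants; the released structure is the simple span PQ.
End rotations of the released simple span under the applied load (×1/EI):
  at P: point load 141 at a = 5.83: Pab(L + b)/(6LEI) = 187.1/EI
  at Q: point load 141 at a = 5.83: Pab(L + a)/(6LEI) = 293.8/EI
  at P: triangular load, peak 29.5: w₀L³/(45EI) = 224.9/EI
  at Q: triangular load, peak 29.5: 7w₀L³/(360EI) = 196.7/EI
  θ_P0 = 411.9/EI,  θ_Q0 = 490.5/EI
Flexibility coefficients: a unit moment at one end gives L/(3EI) there and L/(6EI) at the far end, so f₁₁ = f₂₂ = 2.333/EI and f₁₂ = f₂₁ = 1.167/EI.
Compatibility — zero rotation at each built-in end:
  2.333 M_P + 1.167 M_Q = 411.9
  1.167 M_P + 2.333 M_Q = 490.5
Solving the pair gives M_P = 95.24 kN·m and M_Q = 162.6 kN·m (hogging).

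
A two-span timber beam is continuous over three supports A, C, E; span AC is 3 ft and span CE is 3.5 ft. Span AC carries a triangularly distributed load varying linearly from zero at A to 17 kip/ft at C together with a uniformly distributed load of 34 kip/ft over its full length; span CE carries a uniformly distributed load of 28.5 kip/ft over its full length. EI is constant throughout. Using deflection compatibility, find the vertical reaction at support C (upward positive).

R_C = 146.3 kip

Take M_C as the redundant. Released structure: two simple spans AC and CE with a hinge at C.
Discontinuity in slope at C on the released structure — sum the simple-span end rotations:
  span AC: triangular load, peak 17: w₀L³/(45EI) = 10.2/EI
  span AC: UDL 34: wL³/(24EI) = 38.25/EI
  span CE: UDL 28.5: wL³/(24EI) = 50.91/EI
  relative rotation θ_0 = (48.45 + 50.91)/EI = 99.36/EI
A unit hogging moment at C produces rotation L₁/(3EI) + L₂/(3EI) = 2.167/EI.
Compatibility: M_C·(L₁+L₂)/(3EI) = θ_0, giving M_C = 45.86 kip·ft (hogging).
Span AC, ΣM about A with M_C applied at C: R_C^{AC}·3 = 204 + 45.86, so R_C^{AC} = 83.29 kip and R_A = 127.5 − 83.29 = 44.21 kip.
Span CE, ΣM about E: R_C^{CE}·3.5 = 174.6 + 45.86, so R_C^{CE} = 62.98 kip and R_E = 99.75 − 62.98 = 36.77 kip.
R_C = 83.29 + 62.98 = 146.3 kip.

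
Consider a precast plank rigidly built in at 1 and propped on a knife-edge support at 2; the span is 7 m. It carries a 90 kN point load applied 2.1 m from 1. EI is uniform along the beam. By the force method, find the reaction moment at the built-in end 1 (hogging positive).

M_1 = 112.5 kN·m

Remove the prop at 2; the released (primary) structure is a cantilever built in at 1.
Downward deflection at the released point 2 due to the loads:
  point load 90 at a = 2.1: Pa²(3L − a)/(6EI) = 1250/EI
Flexibility coefficient — unit upward force at 2: δ_{22} = L³/(3EI) = 114.3/EI.
Compatibility at 2: δ_0 − R_2·δ_{22} = 0, so R_2 = 1250/114.3 = 10.94 kN.
Moment equilibrium about 1: M_1 = Σ(load moments about 1) − R_2·L = 189 − 10.94×7 = 112.5 kN·m.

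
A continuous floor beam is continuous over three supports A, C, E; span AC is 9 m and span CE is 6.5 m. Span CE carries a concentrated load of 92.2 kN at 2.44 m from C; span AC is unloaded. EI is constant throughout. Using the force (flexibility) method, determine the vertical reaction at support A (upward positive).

R_A = -5.319 kN

Insert a hinge at C; M_C is the redundant, and each span becomes simply supported.
Discontinuity in slope at C on the released structure — sum the simple-span end rotations:
  span CE: point load 92.2 at a = 2.44: Pab(L + b)/(6LEI) = 247.3/EI
  relative rotation θ_0 = (0 + 247.3)/EI = 247.3/EI
A unit hogging moment at C produces rotation L₁/(3EI) + L₂/(3EI) = 5.167/EI.
Slope continuity at C: θ_0 = M_C·5.167/EI, so M_C = 247.3/5.167 = 47.87 kN·m (hogging).
Span AC, ΣM about A with M_C applied at C: R_C^{AC}·9 = 0 + 47.87, so R_C^{AC} = 5.319 kN and R_A = 0 − 5.319 = -5.319 kN.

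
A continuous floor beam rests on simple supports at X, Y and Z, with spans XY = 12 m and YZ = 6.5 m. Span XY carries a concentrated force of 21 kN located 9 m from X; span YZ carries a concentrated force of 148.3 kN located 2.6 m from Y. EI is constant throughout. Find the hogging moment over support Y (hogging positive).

M_Y = 91.85 kN·m

Release continuity at Y by inserting a hinge; the redundant is the internal moment M_Y. The primary structure is two simply-supported spans XY and YZ.
Discontinuity in slope at Y on the released structure — sum the simple-span end rotations:
  span XY: point load 21 at a = 9: Pab(L + a)/(6LEI) = 165.4/EI
  span YZ: point load 148.3 at a = 2.6: Pab(L + b)/(6LEI) = 401/EI
  relative rotation θ_0 = (165.4 + 401)/EI = 566.4/EI
A unit hogging moment at Y produces rotation L₁/(3EI) + L₂/(3EI) = 6.167/EI.
Compatibility: M_Y·(L₁+L₂)/(3EI) = θ_0, giving M_Y = 91.85 kN·m (hogging).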